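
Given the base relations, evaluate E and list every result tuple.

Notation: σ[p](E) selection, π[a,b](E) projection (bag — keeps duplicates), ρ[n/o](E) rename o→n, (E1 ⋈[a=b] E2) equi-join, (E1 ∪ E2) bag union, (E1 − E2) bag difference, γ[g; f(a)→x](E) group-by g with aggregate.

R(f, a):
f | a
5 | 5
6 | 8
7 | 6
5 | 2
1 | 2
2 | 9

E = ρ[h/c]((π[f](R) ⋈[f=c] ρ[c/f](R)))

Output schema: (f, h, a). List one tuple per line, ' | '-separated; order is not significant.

Row counts bottom-up:
  R → 6
  π[f](R) → 6
  R → 6
  ρ[c/f](R) → 6
  (π[f](R) ⋈[f=c] ρ[c/f](R)) → 8
  ρ[h/c]((π[f](R) ⋈[f=c] ρ[c/f](R))) → 8

== RESULT ==
f | h | a
1 | 1 | 2
2 | 2 | 9
5 | 5 | 2
5 | 5 | 2
5 | 5 | 5
5 | 5 | 5
6 | 6 | 8
7 | 7 | 6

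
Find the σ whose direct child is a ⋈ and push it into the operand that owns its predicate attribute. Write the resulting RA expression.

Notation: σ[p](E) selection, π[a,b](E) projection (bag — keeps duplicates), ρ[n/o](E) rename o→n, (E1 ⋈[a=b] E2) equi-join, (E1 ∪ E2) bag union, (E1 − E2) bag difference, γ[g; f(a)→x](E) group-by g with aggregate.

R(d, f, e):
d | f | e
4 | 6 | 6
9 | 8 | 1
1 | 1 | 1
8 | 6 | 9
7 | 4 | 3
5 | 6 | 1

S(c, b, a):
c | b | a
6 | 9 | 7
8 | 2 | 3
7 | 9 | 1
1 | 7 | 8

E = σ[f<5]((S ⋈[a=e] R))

σ filters on f, owned by the right side.
E' = (S ⋈[a=e] σ[f<5](R))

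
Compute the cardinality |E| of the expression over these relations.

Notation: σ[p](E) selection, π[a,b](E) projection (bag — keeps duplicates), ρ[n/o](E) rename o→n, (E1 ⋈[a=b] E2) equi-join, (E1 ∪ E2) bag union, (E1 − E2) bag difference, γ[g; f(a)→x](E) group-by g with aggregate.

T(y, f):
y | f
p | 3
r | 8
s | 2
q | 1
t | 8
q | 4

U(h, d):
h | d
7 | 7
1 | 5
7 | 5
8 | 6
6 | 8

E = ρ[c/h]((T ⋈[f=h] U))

Stepwise |·|:
  T → 6
  U → 5
  (T ⋈[f=h] U) → 3
  ρ[c/h]((T ⋈[f=h] U)) → 3

|E| = 3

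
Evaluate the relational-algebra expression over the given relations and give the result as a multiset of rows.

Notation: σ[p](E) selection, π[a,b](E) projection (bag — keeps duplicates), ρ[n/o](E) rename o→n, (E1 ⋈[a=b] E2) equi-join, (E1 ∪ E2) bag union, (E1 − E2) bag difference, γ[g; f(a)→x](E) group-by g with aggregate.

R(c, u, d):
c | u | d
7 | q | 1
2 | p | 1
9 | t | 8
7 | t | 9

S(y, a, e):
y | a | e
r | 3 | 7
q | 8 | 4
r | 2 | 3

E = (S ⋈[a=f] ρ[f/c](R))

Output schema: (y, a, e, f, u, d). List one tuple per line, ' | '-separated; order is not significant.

Row counts bottom-up:
  S → 3
  R → 4
  ρ[f/c](R) → 4
  (S ⋈[a=f] ρ[f/c](R)) → 1

== RESULT ==
y | a | e | f | u | d
r | 2 | 3 | 2 | p | 1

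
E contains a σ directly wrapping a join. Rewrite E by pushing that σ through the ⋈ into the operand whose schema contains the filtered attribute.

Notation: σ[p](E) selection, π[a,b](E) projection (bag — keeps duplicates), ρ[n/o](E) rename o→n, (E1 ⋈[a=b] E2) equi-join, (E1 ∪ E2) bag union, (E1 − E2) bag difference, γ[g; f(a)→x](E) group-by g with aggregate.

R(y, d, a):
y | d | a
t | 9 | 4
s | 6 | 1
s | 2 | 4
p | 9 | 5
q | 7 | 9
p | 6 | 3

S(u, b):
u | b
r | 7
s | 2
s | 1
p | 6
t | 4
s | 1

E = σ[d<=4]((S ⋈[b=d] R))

σ filters on d, owned by the right side.
E' = (S ⋈[b=d] σ[d<=4](R))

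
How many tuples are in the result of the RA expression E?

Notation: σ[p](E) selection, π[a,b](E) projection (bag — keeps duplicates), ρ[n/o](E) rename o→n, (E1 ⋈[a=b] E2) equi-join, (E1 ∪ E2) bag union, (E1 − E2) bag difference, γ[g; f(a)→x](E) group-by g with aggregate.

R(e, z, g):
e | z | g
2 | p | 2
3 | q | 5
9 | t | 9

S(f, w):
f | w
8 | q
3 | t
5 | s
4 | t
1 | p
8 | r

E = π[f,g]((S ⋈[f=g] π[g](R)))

Stepwise |·|:
  S → 6
  R → 3
  π[g](R) → 3
  (S ⋈[f=g] π[g](R)) → 1
  π[f,g]((S ⋈[f=g] π[g](R))) → 1

|E| = 1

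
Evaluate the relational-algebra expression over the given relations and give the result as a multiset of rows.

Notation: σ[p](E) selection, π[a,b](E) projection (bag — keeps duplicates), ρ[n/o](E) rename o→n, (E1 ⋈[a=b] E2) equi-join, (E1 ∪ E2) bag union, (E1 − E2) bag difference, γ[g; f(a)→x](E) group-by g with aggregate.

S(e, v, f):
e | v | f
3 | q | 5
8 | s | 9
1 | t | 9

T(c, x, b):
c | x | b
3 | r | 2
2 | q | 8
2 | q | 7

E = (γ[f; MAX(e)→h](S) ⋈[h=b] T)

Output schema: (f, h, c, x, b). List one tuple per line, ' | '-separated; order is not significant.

Row counts bottom-up:
  S → 3
  γ[f; MAX(e)→h](S) → 2
  T → 3
  (γ[f; MAX(e)→h](S) ⋈[h=b] T) → 1

== RESULT ==
f | h | c | x | b
9 | 8 | 2 | q | 8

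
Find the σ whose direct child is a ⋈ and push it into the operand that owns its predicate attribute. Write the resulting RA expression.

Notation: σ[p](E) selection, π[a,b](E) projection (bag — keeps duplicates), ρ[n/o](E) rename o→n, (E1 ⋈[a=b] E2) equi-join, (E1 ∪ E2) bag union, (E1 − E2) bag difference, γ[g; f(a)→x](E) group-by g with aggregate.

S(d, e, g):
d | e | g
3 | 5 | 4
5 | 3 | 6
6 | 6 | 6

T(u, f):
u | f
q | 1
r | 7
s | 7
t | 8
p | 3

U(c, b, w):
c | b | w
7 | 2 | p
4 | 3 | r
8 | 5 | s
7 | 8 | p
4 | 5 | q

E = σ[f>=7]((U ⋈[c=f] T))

σ filters on f, owned by the right side.
E' = (U ⋈[c=f] σ[f>=7](T))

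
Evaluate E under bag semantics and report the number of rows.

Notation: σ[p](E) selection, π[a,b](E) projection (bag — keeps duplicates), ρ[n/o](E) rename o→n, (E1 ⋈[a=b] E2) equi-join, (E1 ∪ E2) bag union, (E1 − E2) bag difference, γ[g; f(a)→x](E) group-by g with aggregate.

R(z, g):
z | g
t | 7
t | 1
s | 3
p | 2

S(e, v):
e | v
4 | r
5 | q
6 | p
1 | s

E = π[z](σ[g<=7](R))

Row counts bottom-up:
  R → 4
  σ[g<=7](R) → 4
  π[z](σ[g<=7](R)) → 4

|E| = 4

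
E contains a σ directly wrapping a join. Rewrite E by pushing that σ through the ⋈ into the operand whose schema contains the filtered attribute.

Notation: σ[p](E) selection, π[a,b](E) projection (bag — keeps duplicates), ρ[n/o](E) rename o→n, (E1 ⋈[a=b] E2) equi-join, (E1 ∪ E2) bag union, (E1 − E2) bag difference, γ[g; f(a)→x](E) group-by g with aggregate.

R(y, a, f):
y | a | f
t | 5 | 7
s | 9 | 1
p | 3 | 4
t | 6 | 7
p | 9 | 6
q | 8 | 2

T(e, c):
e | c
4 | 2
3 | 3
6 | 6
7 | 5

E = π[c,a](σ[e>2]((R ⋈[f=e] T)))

σ filters on e, owned by the right side.
E' = π[c,a]((R ⋈[f=e] σ[e>2](T)))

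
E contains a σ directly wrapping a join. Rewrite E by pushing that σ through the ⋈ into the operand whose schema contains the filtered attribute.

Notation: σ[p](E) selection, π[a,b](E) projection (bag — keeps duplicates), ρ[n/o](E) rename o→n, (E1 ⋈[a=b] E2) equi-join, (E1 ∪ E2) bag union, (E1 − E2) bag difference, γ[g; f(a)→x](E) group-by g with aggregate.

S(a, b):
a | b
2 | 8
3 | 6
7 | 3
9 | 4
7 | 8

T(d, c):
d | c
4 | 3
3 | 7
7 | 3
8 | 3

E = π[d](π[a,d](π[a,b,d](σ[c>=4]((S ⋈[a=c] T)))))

σ filters on c, owned by the right side.
E' = π[d](π[a,d](π[a,b,d]((S ⋈[a=c] σ[c>=4](T)))))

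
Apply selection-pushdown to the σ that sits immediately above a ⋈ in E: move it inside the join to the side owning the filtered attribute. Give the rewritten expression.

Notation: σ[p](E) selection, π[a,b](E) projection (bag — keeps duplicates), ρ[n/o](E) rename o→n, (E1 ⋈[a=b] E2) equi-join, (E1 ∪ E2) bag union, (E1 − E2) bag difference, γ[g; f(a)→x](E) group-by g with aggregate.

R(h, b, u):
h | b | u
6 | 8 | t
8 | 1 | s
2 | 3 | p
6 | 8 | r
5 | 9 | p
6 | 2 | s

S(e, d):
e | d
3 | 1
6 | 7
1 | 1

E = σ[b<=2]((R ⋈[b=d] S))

σ filters on b, owned by the left side.
E' = (σ[b<=2](R) ⋈[b=d] S)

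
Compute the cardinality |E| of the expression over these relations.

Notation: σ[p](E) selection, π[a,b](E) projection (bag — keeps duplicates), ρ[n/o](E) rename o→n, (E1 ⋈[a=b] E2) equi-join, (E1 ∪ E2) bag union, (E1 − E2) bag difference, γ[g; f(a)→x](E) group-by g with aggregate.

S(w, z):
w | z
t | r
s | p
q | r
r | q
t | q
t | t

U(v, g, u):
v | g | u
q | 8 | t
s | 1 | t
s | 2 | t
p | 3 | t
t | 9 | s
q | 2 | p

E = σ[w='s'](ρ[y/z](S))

Stepwise |·|:
  S → 6
  ρ[y/z](S) → 6
  σ[w='s'](ρ[y/z](S)) → 1

|E| = 1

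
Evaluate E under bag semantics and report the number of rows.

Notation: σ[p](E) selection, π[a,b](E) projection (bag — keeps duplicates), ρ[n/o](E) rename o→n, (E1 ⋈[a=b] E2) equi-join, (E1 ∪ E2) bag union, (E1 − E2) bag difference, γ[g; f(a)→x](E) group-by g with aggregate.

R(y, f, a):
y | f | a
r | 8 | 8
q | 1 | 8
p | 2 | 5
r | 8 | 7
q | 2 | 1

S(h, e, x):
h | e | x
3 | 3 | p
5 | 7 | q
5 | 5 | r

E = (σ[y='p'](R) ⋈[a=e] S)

Stepwise |·|:
  R → 5
  σ[y='p'](R) → 1
  S → 3
  (σ[y='p'](R) ⋈[a=e] S) → 1

|E| = 1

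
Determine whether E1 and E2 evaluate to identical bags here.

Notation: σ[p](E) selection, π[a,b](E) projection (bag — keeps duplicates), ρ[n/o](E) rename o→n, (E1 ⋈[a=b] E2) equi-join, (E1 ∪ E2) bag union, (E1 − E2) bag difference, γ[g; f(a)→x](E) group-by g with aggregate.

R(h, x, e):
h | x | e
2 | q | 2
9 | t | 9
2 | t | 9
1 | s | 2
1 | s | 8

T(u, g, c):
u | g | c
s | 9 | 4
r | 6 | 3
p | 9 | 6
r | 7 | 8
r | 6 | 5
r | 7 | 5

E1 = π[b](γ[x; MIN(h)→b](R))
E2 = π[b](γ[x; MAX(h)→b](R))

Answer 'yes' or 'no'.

E1 row counts bottom-up:
  R → 5
  γ[x; MIN(h)→b](R) → 3
  π[b](γ[x; MIN(h)→b](R)) → 3
E2 row counts bottom-up:
  R → 5
  γ[x; MAX(h)→b](R) → 3
  π[b](γ[x; MAX(h)→b](R)) → 3

E1 result:
b
1
2
2
E2 result:
b
1
2
9
Witness: (2,) appears 2× in E1 but 1× in E2.

no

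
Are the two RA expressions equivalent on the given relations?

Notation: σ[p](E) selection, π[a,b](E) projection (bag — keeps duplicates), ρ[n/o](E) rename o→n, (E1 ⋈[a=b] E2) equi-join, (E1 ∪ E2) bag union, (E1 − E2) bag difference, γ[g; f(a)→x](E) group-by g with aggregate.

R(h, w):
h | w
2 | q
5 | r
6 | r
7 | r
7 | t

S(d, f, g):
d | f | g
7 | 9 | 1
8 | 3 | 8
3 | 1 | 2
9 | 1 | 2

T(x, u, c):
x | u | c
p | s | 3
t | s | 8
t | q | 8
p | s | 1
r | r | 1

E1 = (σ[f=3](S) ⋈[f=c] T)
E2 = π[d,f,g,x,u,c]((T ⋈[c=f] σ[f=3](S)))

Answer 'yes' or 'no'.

E1 stepwise |·|:
  S → 4
  σ[f=3](S) → 1
  T → 5
  (σ[f=3](S) ⋈[f=c] T) → 1
E2 stepwise |·|:
  T → 5
  S → 4
  σ[f=3](S) → 1
  (T ⋈[c=f] σ[f=3](S)) → 1
  π[d,f,g,x,u,c]((T ⋈[c=f] σ[f=3](S))) → 1

E1 and E2 produce the same multiset:
d | f | g | x | u | c
8 | 3 | 8 | p | s | 3

yes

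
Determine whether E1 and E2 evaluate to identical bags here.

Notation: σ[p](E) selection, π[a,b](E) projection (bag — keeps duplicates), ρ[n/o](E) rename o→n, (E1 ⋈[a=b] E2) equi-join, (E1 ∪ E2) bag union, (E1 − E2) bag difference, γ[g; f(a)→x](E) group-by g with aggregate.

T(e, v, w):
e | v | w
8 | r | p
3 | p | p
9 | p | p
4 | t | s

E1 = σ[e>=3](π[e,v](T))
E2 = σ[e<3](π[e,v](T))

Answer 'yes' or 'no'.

E1 subexpression sizes:
  T → 4
  π[e,v](T) → 4
  σ[e>=3](π[e,v](T)) → 4
E2 subexpression sizes:
  T → 4
  π[e,v](T) → 4
  σ[e<3](π[e,v](T)) → 0

E1 result:
e | v
3 | p
4 | t
8 | r
9 | p
E2 result:
e | v
(0 rows)
Witness: (3, 'p') appears 1× in E1 but 0× in E2.

no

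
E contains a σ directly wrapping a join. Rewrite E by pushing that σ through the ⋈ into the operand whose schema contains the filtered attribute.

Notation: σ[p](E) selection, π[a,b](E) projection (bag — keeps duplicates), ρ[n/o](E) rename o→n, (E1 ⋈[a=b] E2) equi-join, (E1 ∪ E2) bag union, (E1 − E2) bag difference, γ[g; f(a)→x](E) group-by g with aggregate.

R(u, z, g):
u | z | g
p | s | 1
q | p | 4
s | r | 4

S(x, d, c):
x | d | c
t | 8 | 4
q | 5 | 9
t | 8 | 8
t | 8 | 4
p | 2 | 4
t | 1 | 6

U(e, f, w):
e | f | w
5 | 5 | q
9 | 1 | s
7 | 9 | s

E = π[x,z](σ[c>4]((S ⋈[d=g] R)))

σ filters on c, owned by the left side.
E' = π[x,z]((σ[c>4](S) ⋈[d=g] R))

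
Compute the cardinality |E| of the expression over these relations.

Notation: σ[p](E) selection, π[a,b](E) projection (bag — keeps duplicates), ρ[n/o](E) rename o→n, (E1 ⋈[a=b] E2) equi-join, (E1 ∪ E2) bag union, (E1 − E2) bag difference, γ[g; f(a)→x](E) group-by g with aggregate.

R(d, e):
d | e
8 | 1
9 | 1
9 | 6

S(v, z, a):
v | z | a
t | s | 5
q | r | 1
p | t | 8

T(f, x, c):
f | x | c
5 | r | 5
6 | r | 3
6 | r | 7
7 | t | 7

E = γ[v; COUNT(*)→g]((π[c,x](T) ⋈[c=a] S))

Row counts bottom-up:
  T → 4
  π[c,x](T) → 4
  S → 3
  (π[c,x](T) ⋈[c=a] S) → 1
  γ[v; COUNT(*)→g]((π[c,x](T) ⋈[c=a] S)) → 1

|E| = 1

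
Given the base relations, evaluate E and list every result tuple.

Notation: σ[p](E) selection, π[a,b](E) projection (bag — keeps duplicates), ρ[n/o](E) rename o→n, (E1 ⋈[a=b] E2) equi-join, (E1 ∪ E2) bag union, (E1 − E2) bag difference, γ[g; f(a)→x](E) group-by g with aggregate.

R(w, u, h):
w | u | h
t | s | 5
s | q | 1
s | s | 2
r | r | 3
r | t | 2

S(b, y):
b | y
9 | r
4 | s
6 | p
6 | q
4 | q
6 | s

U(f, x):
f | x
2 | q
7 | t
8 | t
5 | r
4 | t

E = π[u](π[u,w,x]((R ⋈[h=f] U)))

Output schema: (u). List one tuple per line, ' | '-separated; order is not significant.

Stepwise |·|:
  R → 5
  U → 5
  (R ⋈[h=f] U) → 3
  π[u,w,x]((R ⋈[h=f] U)) → 3
  π[u](π[u,w,x]((R ⋈[h=f] U))) → 3

== RESULT ==
u
s
s
t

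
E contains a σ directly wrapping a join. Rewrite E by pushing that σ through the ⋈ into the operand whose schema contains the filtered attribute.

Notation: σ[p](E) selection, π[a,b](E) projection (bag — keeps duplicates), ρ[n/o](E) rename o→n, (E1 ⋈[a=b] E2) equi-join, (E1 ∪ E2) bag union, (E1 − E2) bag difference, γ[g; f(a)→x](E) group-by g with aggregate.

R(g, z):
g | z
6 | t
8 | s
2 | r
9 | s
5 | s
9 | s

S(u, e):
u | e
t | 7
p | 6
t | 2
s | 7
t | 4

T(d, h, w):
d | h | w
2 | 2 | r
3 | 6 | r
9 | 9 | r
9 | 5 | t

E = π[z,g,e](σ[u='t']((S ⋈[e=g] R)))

σ filters on u, owned by the left side.
E' = π[z,g,e]((σ[u='t'](S) ⋈[e=g] R))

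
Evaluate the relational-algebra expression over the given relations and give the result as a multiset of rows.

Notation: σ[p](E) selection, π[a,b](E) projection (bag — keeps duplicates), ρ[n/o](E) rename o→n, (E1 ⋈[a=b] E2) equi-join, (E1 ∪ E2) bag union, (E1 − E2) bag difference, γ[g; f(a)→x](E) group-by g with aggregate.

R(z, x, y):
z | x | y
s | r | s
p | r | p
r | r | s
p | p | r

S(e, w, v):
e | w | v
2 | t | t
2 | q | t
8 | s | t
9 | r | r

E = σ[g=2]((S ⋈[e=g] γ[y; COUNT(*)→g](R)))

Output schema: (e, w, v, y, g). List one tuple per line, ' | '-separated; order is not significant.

Subexpression sizes:
  S → 4
  R → 4
  γ[y; COUNT(*)→g](R) → 3
  (S ⋈[e=g] γ[y; COUNT(*)→g](R)) → 2
  σ[g=2]((S ⋈[e=g] γ[y; COUNT(*)→g](R))) → 2

== RESULT ==
e | w | v | y | g
2 | q | t | s | 2
2 | t | t | s | 2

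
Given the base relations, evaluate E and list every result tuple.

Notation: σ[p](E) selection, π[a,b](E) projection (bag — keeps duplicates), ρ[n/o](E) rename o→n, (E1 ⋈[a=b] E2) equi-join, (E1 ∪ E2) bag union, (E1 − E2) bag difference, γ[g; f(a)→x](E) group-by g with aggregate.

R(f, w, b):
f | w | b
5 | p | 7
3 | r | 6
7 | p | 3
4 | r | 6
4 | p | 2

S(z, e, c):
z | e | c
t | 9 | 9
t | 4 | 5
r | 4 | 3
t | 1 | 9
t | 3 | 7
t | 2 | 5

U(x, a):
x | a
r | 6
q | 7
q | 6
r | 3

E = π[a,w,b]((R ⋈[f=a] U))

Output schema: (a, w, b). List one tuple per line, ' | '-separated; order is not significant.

Stepwise |·|:
  R → 5
  U → 4
  (R ⋈[f=a] U) → 2
  π[a,w,b]((R ⋈[f=a] U)) → 2

== RESULT ==
a | w | b
3 | r | 6
7 | p | 3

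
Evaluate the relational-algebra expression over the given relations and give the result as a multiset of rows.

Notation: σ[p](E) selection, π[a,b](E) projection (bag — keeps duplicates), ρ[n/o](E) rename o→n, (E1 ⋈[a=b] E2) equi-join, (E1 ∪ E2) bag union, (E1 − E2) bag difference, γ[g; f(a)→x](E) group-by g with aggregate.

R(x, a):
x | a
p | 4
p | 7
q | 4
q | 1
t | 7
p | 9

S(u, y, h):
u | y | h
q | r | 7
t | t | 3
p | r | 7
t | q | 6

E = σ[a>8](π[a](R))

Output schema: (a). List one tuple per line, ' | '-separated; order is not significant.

Per-node cardinality:
  R → 6
  π[a](R) → 6
  σ[a>8](π[a](R)) → 1

== RESULT ==
a
9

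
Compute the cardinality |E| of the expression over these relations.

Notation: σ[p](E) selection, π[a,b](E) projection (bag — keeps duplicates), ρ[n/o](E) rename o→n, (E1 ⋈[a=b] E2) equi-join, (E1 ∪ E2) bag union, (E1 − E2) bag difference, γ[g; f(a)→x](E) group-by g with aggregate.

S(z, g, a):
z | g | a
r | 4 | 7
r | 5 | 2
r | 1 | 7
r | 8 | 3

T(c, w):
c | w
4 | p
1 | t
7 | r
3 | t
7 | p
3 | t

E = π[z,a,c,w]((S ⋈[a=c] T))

Subexpression sizes:
  S → 4
  T → 6
  (S ⋈[a=c] T) → 6
  π[z,a,c,w]((S ⋈[a=c] T)) → 6

|E| = 6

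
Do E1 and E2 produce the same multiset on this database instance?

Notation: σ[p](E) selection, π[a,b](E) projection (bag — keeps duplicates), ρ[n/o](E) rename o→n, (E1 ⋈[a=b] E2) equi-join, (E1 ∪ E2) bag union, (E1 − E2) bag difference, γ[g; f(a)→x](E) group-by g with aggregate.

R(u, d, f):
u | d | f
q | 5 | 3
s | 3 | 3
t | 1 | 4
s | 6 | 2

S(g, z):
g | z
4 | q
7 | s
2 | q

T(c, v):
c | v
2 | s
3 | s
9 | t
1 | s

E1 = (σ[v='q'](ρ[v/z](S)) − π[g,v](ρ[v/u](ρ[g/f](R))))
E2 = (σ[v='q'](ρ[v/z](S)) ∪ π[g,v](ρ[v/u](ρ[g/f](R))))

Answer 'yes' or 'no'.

E1 per-node cardinality:
  S → 3
  ρ[v/z](S) → 3
  σ[v='q'](ρ[v/z](S)) → 2
  R → 4
  ρ[g/f](R) → 4
  ρ[v/u](ρ[g/f](R)) → 4
  π[g,v](ρ[v/u](ρ[g/f](R))) → 4
  (σ[v='q'](ρ[v/z](S)) − π[g,v](ρ[v/u](ρ[g/f](R)))) → 2
E2 per-node cardinality:
  S → 3
  ρ[v/z](S) → 3
  σ[v='q'](ρ[v/z](S)) → 2
  R → 4
  ρ[g/f](R) → 4
  ρ[v/u](ρ[g/f](R)) → 4
  π[g,v](ρ[v/u](ρ[g/f](R))) → 4
  (σ[v='q'](ρ[v/z](S)) ∪ π[g,v](ρ[v/u](ρ[g/f](R)))) → 6

E1 result:
g | v
2 | q
4 | q
E2 result:
g | v
2 | q
2 | s
3 | q
3 | s
4 | q
4 | t
Witness: (3, 'q') appears 0× in E1 but 1× in E2.

no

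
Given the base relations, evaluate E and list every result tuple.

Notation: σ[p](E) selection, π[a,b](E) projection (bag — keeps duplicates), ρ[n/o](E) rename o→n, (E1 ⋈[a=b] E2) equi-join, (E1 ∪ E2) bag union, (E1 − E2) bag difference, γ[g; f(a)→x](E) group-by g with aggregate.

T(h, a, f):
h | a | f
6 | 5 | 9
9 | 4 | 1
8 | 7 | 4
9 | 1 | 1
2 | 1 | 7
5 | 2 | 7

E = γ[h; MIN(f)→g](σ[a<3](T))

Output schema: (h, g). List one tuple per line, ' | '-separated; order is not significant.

Per-node cardinality:
  T → 6
  σ[a<3](T) → 3
  γ[h; MIN(f)→g](σ[a<3](T)) → 3

== RESULT ==
h | g
2 | 7
5 | 7
9 | 1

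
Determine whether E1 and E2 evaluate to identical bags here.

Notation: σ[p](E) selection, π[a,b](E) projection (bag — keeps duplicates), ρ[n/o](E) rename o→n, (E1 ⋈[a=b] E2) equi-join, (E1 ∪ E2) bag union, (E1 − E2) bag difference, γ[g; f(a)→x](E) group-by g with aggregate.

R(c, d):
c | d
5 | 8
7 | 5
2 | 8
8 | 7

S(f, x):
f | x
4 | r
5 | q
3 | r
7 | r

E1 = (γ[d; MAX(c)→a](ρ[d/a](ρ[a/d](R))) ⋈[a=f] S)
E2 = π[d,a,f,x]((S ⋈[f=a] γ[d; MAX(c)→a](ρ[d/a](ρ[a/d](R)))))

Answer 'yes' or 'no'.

E1 row counts bottom-up:
  R → 4
  ρ[a/d](R) → 4
  ρ[d/a](ρ[a/d](R)) → 4
  γ[d; MAX(c)→a](ρ[d/a](ρ[a/d](R))) → 3
  S → 4
  (γ[d; MAX(c)→a](ρ[d/a](ρ[a/d](R))) ⋈[a=f] S) → 2
E2 row counts bottom-up:
  S → 4
  R → 4
  ρ[a/d](R) → 4
  ρ[d/a](ρ[a/d](R)) → 4
  γ[d; MAX(c)→a](ρ[d/a](ρ[a/d](R))) → 3
  (S ⋈[f=a] γ[d; MAX(c)→a](ρ[d/a](ρ[a/d](R)))) → 2
  π[d,a,f,x]((S ⋈[f=a] γ[d; MAX(c)→a](ρ[d/a](ρ[a/d](R))))) → 2

E1 and E2 produce the same multiset:
d | a | f | x
5 | 7 | 7 | r
8 | 5 | 5 | q

yes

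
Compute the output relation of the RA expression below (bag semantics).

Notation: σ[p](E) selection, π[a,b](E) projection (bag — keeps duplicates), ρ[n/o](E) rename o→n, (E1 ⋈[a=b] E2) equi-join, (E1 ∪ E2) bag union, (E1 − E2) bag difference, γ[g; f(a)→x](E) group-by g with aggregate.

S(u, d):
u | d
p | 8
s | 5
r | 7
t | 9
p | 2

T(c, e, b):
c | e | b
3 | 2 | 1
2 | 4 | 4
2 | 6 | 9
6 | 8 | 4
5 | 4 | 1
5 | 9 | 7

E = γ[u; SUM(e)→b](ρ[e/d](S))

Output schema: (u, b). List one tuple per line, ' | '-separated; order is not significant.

Stepwise |·|:
  S → 5
  ρ[e/d](S) → 5
  γ[u; SUM(e)→b](ρ[e/d](S)) → 4

== RESULT ==
u | b
p | 10
r | 7
s | 5
t | 9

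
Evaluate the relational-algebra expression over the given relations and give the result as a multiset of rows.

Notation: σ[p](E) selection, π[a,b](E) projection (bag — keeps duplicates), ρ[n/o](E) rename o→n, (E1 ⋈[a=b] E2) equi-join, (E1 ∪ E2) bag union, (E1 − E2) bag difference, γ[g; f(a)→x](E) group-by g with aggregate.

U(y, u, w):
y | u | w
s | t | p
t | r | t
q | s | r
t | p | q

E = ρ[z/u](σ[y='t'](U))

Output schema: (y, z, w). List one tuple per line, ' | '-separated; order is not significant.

Subexpression sizes:
  U → 4
  σ[y='t'](U) → 2
  ρ[z/u](σ[y='t'](U)) → 2

== RESULT ==
y | z | w
t | p | q
t | r | t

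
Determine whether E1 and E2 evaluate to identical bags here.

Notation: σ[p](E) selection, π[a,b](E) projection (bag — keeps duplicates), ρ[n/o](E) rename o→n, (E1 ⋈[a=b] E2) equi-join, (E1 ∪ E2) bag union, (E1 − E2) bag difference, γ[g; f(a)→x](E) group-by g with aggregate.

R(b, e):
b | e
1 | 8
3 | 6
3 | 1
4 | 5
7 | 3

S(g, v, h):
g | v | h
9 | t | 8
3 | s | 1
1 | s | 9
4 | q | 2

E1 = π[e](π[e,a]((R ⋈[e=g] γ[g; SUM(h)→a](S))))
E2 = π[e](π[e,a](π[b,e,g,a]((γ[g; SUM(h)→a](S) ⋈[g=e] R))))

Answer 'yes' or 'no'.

E1 per-node cardinality:
  R → 5
  S → 4
  γ[g; SUM(h)→a](S) → 4
  (R ⋈[e=g] γ[g; SUM(h)→a](S)) → 2
  π[e,a]((R ⋈[e=g] γ[g; SUM(h)→a](S))) → 2
  π[e](π[e,a]((R ⋈[e=g] γ[g; SUM(h)→a](S)))) → 2
E2 per-node cardinality:
  S → 4
  γ[g; SUM(h)→a](S) → 4
  R → 5
  (γ[g; SUM(h)→a](S) ⋈[g=e] R) → 2
  π[b,e,g,a]((γ[g; SUM(h)→a](S) ⋈[g=e] R)) → 2
  π[e,a](π[b,e,g,a]((γ[g; SUM(h)→a](S) ⋈[g=e] R))) → 2
  π[e](π[e,a](π[b,e,g,a]((γ[g; SUM(h)→a](S) ⋈[g=e] R)))) → 2

E1 and E2 produce the same multiset:
e
1
3

yes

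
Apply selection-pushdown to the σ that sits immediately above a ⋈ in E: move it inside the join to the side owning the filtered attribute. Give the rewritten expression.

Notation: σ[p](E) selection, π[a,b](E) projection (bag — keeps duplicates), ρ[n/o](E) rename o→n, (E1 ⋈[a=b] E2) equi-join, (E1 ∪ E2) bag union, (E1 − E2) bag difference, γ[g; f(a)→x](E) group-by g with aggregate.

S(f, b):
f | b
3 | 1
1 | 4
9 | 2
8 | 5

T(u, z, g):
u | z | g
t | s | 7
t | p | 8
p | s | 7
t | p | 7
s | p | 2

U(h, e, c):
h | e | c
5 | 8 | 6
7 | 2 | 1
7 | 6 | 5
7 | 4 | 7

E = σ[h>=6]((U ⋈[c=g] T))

σ filters on h, owned by the left side.
E' = (σ[h>=6](U) ⋈[c=g] T)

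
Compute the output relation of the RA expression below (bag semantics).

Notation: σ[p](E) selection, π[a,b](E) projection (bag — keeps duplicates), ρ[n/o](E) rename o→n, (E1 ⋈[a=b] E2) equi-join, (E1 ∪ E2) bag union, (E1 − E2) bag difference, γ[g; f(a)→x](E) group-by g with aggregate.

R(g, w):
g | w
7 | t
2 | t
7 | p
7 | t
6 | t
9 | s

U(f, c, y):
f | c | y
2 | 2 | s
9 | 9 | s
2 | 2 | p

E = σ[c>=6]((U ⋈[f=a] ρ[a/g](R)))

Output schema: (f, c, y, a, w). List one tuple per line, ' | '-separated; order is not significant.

Per-node cardinality:
  U → 3
  R → 6
  ρ[a/g](R) → 6
  (U ⋈[f=a] ρ[a/g](R)) → 3
  σ[c>=6]((U ⋈[f=a] ρ[a/g](R))) → 1

== RESULT ==
f | c | y | a | w
9 | 9 | s | 9 | s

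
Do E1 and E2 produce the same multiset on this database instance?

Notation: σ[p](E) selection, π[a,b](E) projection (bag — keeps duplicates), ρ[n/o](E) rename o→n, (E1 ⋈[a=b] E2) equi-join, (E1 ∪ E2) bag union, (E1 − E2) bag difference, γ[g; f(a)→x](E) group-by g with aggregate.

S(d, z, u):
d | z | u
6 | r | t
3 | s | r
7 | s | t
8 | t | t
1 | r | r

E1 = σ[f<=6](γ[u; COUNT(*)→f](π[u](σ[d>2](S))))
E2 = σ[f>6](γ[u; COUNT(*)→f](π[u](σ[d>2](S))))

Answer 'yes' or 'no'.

E1 stepwise |·|:
  S → 5
  σ[d>2](S) → 4
  π[u](σ[d>2](S)) → 4
  γ[u; COUNT(*)→f](π[u](σ[d>2](S))) → 2
  σ[f<=6](γ[u; COUNT(*)→f](π[u](σ[d>2](S)))) → 2
E2 stepwise |·|:
  S → 5
  σ[d>2](S) → 4
  π[u](σ[d>2](S)) → 4
  γ[u; COUNT(*)→f](π[u](σ[d>2](S))) → 2
  σ[f>6](γ[u; COUNT(*)→f](π[u](σ[d>2](S)))) → 0

E1 result:
u | f
r | 1
t | 3
E2 result:
u | f
(0 rows)
Witness: ('r', 1) appears 1× in E1 but 0× in E2.

no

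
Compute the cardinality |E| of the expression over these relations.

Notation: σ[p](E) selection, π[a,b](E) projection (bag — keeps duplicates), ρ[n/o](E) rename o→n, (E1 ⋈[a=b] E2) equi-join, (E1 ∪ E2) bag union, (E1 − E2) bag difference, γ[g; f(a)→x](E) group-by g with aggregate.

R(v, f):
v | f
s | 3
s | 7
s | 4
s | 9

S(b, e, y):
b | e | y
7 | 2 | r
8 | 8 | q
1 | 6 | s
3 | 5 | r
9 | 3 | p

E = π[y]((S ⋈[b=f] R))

Stepwise |·|:
  S → 5
  R → 4
  (S ⋈[b=f] R) → 3
  π[y]((S ⋈[b=f] R)) → 3

|E| = 3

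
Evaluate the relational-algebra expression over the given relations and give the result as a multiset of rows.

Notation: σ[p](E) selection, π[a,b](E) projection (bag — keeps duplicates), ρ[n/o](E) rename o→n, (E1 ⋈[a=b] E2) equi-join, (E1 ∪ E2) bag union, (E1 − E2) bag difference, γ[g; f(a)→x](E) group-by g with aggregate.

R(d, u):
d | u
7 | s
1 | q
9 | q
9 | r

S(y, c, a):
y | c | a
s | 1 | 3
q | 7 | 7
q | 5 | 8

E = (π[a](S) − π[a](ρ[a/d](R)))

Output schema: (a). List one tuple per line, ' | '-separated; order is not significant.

Per-node cardinality:
  S → 3
  π[a](S) → 3
  R → 4
  ρ[a/d](R) → 4
  π[a](ρ[a/d](R)) → 4
  (π[a](S) − π[a](ρ[a/d](R))) → 2

== RESULT ==
a
3
8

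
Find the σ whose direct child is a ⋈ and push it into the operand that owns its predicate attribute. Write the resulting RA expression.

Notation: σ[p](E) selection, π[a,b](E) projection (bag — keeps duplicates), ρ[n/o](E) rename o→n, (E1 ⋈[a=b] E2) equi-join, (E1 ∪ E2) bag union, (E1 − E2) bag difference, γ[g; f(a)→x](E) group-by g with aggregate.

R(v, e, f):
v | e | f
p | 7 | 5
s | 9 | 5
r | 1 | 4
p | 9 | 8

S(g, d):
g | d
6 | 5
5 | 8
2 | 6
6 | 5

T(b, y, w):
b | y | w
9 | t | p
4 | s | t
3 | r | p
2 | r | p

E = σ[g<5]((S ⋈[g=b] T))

σ filters on g, owned by the left side.
E' = (σ[g<5](S) ⋈[g=b] T)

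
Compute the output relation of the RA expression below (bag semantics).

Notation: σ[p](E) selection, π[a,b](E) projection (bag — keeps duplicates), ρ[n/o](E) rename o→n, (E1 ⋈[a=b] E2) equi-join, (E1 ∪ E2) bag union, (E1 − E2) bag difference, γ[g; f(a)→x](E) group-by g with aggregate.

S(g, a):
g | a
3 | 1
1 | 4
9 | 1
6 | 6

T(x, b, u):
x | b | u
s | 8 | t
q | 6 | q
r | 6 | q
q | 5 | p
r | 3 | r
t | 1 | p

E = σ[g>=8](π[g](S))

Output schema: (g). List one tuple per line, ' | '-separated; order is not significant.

Stepwise |·|:
  S → 4
  π[g](S) → 4
  σ[g>=8](π[g](S)) → 1

== RESULT ==
g
9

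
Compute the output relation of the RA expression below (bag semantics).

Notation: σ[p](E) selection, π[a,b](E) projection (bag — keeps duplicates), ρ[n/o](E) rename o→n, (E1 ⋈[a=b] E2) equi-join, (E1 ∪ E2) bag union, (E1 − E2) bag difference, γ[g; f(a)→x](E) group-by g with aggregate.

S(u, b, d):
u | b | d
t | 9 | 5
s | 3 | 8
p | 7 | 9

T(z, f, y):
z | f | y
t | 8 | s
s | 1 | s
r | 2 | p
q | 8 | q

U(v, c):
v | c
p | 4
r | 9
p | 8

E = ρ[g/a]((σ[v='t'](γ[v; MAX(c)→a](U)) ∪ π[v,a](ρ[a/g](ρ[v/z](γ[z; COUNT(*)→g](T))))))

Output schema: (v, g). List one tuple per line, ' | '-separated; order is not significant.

Stepwise |·|:
  U → 3
  γ[v; MAX(c)→a](U) → 2
  σ[v='t'](γ[v; MAX(c)→a](U)) → 0
  T → 4
  γ[z; COUNT(*)→g](T) → 4
  ρ[v/z](γ[z; COUNT(*)→g](T)) → 4
  ρ[a/g](ρ[v/z](γ[z; COUNT(*)→g](T))) → 4
  π[v,a](ρ[a/g](ρ[v/z](γ[z; COUNT(*)→g](T)))) → 4
  (σ[v='t'](γ[v; MAX(c)→a](U)) ∪ π[v,a](ρ[a/g](ρ[v/z](γ[z; COUNT(*)→g](T))))) → 4
  ρ[g/a]((σ[v='t'](γ[v; MAX(c)→a](U)) ∪ π[v,a](ρ[a/g](ρ[v/z](γ[z; COUNT(*)→g](T)))))) → 4

== RESULT ==
v | g
q | 1
r | 1
s | 1
t | 1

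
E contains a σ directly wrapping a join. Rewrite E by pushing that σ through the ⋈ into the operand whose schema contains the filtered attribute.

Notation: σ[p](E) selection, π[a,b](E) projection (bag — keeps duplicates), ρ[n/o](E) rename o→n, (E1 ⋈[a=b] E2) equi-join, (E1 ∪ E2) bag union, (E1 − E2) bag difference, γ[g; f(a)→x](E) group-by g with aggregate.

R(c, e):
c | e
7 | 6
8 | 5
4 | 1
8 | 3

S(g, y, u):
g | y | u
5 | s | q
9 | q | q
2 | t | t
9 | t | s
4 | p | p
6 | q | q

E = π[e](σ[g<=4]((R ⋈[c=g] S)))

σ filters on g, owned by the right side.
E' = π[e]((R ⋈[c=g] σ[g<=4](S)))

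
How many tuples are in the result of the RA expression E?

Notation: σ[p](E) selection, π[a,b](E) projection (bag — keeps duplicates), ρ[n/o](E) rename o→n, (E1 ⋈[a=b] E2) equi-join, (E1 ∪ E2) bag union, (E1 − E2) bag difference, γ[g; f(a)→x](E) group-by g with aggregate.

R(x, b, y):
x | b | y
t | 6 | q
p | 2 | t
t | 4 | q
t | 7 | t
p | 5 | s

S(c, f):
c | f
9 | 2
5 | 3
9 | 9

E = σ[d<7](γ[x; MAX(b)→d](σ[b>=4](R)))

Stepwise |·|:
  R → 5
  σ[b>=4](R) → 4
  γ[x; MAX(b)→d](σ[b>=4](R)) → 2
  σ[d<7](γ[x; MAX(b)→d](σ[b>=4](R))) → 1

|E| = 1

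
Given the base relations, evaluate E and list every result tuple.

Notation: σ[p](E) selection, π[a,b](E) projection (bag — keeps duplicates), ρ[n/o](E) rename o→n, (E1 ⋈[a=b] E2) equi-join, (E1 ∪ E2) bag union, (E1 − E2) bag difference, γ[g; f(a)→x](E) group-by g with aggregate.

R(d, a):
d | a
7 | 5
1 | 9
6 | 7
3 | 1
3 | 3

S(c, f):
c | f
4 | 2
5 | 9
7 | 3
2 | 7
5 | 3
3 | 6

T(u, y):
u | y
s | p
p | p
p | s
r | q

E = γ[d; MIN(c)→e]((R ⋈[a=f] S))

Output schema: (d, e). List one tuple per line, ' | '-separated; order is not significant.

Row counts bottom-up:
  R → 5
  S → 6
  (R ⋈[a=f] S) → 4
  γ[d; MIN(c)→e]((R ⋈[a=f] S)) → 3

== RESULT ==
d | e
1 | 5
3 | 5
6 | 2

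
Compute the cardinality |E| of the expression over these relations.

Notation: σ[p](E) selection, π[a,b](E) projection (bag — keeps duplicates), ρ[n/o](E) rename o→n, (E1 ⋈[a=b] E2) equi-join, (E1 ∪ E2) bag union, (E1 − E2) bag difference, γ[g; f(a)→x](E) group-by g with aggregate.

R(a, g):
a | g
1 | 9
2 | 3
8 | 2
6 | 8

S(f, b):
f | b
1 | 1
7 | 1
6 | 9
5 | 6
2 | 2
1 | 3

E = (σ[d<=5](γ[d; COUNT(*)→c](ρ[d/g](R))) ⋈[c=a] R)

Subexpression sizes:
  R → 4
  ρ[d/g](R) → 4
  γ[d; COUNT(*)→c](ρ[d/g](R)) → 4
  σ[d<=5](γ[d; COUNT(*)→c](ρ[d/g](R))) → 2
  R → 4
  (σ[d<=5](γ[d; COUNT(*)→c](ρ[d/g](R))) ⋈[c=a] R) → 2

|E| = 2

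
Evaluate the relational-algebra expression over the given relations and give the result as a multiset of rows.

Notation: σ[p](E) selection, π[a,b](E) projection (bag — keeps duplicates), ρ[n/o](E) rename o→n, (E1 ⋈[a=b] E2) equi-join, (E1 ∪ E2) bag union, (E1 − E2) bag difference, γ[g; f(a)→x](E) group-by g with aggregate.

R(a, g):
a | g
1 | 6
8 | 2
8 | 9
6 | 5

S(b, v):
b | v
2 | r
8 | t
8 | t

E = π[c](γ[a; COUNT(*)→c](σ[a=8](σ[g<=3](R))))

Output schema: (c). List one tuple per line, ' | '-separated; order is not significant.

Row counts bottom-up:
  R → 4
  σ[g<=3](R) → 1
  σ[a=8](σ[g<=3](R)) → 1
  γ[a; COUNT(*)→c](σ[a=8](σ[g<=3](R))) → 1
  π[c](γ[a; COUNT(*)→c](σ[a=8](σ[g<=3](R)))) → 1

== RESULT ==
c
1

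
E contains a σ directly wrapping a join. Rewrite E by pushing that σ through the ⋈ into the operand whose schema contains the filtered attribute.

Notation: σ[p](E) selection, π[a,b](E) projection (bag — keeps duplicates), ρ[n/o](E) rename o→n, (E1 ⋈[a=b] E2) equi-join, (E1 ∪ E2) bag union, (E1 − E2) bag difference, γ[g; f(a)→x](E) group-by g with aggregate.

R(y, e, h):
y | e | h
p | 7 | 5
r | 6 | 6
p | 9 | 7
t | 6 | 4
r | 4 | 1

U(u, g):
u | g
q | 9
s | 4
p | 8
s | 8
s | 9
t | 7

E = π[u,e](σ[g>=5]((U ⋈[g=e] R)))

σ filters on g, owned by the left side.
E' = π[u,e]((σ[g>=5](U) ⋈[g=e] R))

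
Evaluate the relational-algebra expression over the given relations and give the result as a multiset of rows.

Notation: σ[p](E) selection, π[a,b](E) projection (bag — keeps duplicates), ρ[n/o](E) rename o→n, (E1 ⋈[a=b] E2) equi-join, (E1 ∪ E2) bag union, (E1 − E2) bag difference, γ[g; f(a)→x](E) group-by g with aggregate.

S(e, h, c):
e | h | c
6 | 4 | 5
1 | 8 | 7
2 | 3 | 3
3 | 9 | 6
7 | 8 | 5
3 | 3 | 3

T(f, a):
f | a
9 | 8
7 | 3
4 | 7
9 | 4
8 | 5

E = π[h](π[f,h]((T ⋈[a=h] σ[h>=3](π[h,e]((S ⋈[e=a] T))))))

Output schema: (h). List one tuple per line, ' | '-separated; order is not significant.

Subexpression sizes:
  T → 5
  S → 6
  T → 5
  (S ⋈[e=a] T) → 3
  π[h,e]((S ⋈[e=a] T)) → 3
  σ[h>=3](π[h,e]((S ⋈[e=a] T))) → 3
  (T ⋈[a=h] σ[h>=3](π[h,e]((S ⋈[e=a] T)))) → 2
  π[f,h]((T ⋈[a=h] σ[h>=3](π[h,e]((S ⋈[e=a] T))))) → 2
  π[h](π[f,h]((T ⋈[a=h] σ[h>=3](π[h,e]((S ⋈[e=a] T)))))) → 2

== RESULT ==
h
3
8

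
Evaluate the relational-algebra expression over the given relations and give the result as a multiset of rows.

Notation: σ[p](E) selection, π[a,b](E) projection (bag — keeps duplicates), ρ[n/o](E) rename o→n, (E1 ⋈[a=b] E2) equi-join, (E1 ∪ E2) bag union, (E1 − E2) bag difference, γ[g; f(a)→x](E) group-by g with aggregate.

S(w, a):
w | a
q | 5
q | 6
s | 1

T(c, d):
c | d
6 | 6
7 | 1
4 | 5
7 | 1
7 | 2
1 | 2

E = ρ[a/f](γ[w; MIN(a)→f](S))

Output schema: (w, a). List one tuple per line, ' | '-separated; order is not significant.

Row counts bottom-up:
  S → 3
  γ[w; MIN(a)→f](S) → 2
  ρ[a/f](γ[w; MIN(a)→f](S)) → 2

== RESULT ==
w | a
q | 5
s | 1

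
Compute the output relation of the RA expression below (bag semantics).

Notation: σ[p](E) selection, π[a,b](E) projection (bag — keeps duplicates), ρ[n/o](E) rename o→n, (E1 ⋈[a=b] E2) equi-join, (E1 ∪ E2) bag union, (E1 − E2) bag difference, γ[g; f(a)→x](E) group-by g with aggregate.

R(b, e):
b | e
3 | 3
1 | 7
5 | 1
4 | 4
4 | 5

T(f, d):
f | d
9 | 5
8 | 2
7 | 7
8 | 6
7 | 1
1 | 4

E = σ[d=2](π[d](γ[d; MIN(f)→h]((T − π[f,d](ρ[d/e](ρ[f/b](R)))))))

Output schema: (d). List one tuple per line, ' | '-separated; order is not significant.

Row counts bottom-up:
  T → 6
  R → 5
  ρ[f/b](R) → 5
  ρ[d/e](ρ[f/b](R)) → 5
  π[f,d](ρ[d/e](ρ[f/b](R))) → 5
  (T − π[f,d](ρ[d/e](ρ[f/b](R)))) → 6
  γ[d; MIN(f)→h]((T − π[f,d](ρ[d/e](ρ[f/b](R))))) → 6
  π[d](γ[d; MIN(f)→h]((T − π[f,d](ρ[d/e](ρ[f/b](R)))))) → 6
  σ[d=2](π[d](γ[d; MIN(f)→h]((T − π[f,d](ρ[d/e](ρ[f/b](R))))))) → 1

== RESULT ==
d
2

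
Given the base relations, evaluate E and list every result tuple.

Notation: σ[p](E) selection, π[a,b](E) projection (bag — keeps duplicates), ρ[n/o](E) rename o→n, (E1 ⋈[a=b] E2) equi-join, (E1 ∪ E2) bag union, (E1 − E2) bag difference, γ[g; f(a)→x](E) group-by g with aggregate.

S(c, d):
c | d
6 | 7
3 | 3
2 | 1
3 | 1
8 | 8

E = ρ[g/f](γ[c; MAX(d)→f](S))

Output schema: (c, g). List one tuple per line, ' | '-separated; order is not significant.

Per-node cardinality:
  S → 5
  γ[c; MAX(d)→f](S) → 4
  ρ[g/f](γ[c; MAX(d)→f](S)) → 4

== RESULT ==
c | g
2 | 1
3 | 3
6 | 7
8 | 8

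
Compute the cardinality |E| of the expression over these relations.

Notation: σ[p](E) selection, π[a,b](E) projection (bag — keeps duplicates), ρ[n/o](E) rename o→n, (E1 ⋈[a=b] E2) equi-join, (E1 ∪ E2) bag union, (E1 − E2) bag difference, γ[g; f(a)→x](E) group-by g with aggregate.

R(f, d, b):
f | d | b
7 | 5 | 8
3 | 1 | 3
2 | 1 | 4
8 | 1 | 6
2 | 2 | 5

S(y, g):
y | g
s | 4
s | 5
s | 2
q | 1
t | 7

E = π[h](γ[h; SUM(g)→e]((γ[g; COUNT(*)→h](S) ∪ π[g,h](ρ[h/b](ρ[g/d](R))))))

Per-node cardinality:
  S → 5
  γ[g; COUNT(*)→h](S) → 5
  R → 5
  ρ[g/d](R) → 5
  ρ[h/b](ρ[g/d](R)) → 5
  π[g,h](ρ[h/b](ρ[g/d](R))) → 5
  (γ[g; COUNT(*)→h](S) ∪ π[g,h](ρ[h/b](ρ[g/d](R)))) → 10
  γ[h; SUM(g)→e]((γ[g; COUNT(*)→h](S) ∪ π[g,h](ρ[h/b](ρ[g/d](R))))) → 6
  π[h](γ[h; SUM(g)→e]((γ[g; COUNT(*)→h](S) ∪ π[g,h](ρ[h/b](ρ[g/d](R)))))) → 6

|E| = 6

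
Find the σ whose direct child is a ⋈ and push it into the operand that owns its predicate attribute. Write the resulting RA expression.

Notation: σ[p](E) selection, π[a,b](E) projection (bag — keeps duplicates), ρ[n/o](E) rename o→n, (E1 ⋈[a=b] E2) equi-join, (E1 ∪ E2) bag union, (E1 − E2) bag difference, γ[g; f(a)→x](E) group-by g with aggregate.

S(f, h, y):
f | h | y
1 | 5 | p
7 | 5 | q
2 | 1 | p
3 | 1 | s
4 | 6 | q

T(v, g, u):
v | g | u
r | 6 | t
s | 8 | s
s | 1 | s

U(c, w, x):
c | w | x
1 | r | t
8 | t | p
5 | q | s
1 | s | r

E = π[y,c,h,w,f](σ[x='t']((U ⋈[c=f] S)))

σ filters on x, owned by the left side.
E' = π[y,c,h,w,f]((σ[x='t'](U) ⋈[c=f] S))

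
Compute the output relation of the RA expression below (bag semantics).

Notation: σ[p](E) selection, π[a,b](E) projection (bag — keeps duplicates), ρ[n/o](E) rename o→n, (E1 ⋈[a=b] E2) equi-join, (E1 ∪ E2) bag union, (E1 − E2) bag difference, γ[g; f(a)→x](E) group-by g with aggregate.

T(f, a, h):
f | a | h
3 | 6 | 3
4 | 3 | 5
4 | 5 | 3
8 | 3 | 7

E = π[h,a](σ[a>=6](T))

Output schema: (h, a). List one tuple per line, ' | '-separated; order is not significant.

Subexpression sizes:
  T → 4
  σ[a>=6](T) → 1
  π[h,a](σ[a>=6](T)) → 1

== RESULT ==
h | a
3 | 6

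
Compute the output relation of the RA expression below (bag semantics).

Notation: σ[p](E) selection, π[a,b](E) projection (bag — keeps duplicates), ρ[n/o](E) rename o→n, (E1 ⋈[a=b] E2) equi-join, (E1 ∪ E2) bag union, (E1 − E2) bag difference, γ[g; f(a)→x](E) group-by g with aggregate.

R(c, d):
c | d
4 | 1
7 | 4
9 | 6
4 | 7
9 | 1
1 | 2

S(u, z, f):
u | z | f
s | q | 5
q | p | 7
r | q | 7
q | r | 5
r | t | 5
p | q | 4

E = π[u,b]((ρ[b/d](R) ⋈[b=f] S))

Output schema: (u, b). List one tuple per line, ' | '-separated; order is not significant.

Per-node cardinality:
  R → 6
  ρ[b/d](R) → 6
  S → 6
  (ρ[b/d](R) ⋈[b=f] S) → 3
  π[u,b]((ρ[b/d](R) ⋈[b=f] S)) → 3

== RESULT ==
u | b
p | 4
q | 7
r | 7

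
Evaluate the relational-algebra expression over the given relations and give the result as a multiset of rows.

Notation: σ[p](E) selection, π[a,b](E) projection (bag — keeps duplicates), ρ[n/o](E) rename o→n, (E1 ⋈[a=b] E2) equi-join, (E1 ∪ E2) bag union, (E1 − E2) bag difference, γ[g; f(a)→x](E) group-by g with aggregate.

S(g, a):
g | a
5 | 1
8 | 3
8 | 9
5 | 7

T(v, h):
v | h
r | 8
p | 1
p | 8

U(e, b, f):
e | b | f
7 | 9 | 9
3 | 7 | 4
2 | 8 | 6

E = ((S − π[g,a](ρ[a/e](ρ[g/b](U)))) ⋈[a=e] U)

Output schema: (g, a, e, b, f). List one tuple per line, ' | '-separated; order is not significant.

Stepwise |·|:
  S → 4
  U → 3
  ρ[g/b](U) → 3
  ρ[a/e](ρ[g/b](U)) → 3
  π[g,a](ρ[a/e](ρ[g/b](U))) → 3
  (S − π[g,a](ρ[a/e](ρ[g/b](U)))) → 4
  U → 3
  ((S − π[g,a](ρ[a/e](ρ[g/b](U)))) ⋈[a=e] U) → 2

== RESULT ==
g | a | e | b | f
5 | 7 | 7 | 9 | 9
8 | 3 | 3 | 7 | 4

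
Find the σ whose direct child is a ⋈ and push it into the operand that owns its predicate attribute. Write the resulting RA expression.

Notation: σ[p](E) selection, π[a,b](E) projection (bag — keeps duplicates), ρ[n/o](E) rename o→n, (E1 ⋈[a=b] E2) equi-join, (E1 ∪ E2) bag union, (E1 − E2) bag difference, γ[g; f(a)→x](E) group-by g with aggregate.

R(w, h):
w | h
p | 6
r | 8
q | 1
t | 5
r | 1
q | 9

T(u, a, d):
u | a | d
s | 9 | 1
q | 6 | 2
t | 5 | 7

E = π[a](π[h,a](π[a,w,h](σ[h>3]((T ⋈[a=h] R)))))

σ filters on h, owned by the right side.
E' = π[a](π[h,a](π[a,w,h]((T ⋈[a=h] σ[h>3](R)))))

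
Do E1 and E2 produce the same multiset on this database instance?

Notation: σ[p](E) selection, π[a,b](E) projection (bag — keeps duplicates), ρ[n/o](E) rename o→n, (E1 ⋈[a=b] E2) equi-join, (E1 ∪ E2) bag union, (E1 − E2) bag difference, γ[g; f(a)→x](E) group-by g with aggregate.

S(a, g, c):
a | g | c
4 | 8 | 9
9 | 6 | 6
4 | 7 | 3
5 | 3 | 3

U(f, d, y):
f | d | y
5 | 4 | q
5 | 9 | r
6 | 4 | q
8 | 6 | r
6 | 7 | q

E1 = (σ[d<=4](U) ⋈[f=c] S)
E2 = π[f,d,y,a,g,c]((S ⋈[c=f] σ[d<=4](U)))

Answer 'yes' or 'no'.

E1 row counts bottom-up:
  U → 5
  σ[d<=4](U) → 2
  S → 4
  (σ[d<=4](U) ⋈[f=c] S) → 1
E2 row counts bottom-up:
  S → 4
  U → 5
  σ[d<=4](U) → 2
  (S ⋈[c=f] σ[d<=4](U)) → 1
  π[f,d,y,a,g,c]((S ⋈[c=f] σ[d<=4](U))) → 1

E1 and E2 produce the same multiset:
f | d | y | a | g | c
6 | 4 | q | 9 | 6 | 6

yes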